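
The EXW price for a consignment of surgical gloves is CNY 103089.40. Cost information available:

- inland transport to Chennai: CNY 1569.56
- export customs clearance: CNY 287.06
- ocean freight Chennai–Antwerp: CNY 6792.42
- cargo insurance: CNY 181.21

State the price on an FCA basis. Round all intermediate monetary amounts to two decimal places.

FCA price: CNY 104946.02

Not relevant to the conversion: freight, insurance — on the buyer under both terms; not part of either seller's price.
From EXW to FCA, the seller additionally bears: inland to port, export clearance.
FCA price = 103089.40 + 1569.56 + 287.06 = 104946.02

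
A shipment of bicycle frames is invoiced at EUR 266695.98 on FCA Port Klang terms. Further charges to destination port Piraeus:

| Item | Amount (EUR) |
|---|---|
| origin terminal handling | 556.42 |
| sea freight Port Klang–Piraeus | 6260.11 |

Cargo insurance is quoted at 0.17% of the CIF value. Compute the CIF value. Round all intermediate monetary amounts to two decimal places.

Let C be the CIF value. C = FCA price + pre-shipment costs + freight + 0.17% × C
C − 0.17% × C = 266695.98 + 556.42 + 6260.11
0.9983 × C = 273512.51
C = 273512.51 / 0.9983 = 273978.27
Insurance premium = 0.17% × 273978.27 = 465.76

CIF value: EUR 273978.27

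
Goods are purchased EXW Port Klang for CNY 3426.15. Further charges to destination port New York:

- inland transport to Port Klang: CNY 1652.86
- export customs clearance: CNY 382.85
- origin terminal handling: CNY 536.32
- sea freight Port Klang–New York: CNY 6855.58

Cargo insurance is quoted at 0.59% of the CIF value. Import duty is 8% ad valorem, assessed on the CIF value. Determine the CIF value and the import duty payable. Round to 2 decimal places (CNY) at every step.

Let C be the CIF value. C = EXW price + pre-shipment costs + freight + 0.59% × C
C − 0.59% × C = 3426.15 + 1652.86 + 382.85 + 536.32 + 6855.58
0.9941 × C = 12853.76
C = 12853.76 / 0.9941 = 12930.05
Insurance premium = 0.59% × 12930.05 = 76.29
Import duty = 12930.05 × 8% = 1034.40

CIF value: CNY 12930.05; import duty: CNY 1034.40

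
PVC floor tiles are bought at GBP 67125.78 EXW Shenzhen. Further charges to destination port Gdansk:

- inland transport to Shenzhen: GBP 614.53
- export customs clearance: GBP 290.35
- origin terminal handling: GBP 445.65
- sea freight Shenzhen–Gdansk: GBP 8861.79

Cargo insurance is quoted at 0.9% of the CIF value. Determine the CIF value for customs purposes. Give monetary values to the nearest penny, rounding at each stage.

CIF value: GBP 78040.46

Let C be the CIF value. C = EXW price + pre-shipment costs + freight + 0.9% × C
C − 0.9% × C = 67125.78 + 614.53 + 290.35 + 445.65 + 8861.79
0.991 × C = 77338.10
C = 77338.10 / 0.991 = 78040.46
Insurance premium = 0.9% × 78040.46 = 702.36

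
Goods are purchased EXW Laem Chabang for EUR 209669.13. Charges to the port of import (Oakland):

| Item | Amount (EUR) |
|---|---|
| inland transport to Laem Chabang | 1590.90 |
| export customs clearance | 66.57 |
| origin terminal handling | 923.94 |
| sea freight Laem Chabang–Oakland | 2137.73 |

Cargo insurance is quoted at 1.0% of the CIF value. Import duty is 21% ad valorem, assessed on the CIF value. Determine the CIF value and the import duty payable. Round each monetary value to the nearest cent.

CIF value: EUR 216553.81; import duty: EUR 45476.30

Let C be the CIF value. C = EXW price + pre-shipment costs + freight + 1.0% × C
C − 1.0% × C = 209669.13 + 1590.90 + 66.57 + 923.94 + 2137.73
0.99 × C = 214388.27
C = 214388.27 / 0.99 = 216553.81
Insurance premium = 1.0% × 216553.81 = 2165.54
Import duty = 216553.81 × 21% = 45476.30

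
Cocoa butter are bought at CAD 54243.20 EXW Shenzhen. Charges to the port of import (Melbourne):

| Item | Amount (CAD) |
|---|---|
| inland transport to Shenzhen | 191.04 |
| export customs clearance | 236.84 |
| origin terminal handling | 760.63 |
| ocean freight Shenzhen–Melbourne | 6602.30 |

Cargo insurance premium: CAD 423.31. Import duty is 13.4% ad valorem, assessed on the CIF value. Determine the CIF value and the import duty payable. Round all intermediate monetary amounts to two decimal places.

CIF = EXW price + pre-shipment costs + freight + insurance
CIF = 54243.20 + 191.04 + 236.84 + 760.63 + 6602.30 + 423.31 = 62457.32
Import duty = 62457.32 × 13.4% = 8369.28

CIF value: CAD 62457.32; import duty: CAD 8369.28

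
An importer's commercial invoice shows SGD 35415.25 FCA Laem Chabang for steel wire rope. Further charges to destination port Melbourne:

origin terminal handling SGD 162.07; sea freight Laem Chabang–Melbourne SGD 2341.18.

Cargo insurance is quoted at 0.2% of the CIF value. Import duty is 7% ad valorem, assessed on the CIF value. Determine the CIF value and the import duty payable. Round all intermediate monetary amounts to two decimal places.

CIF value: SGD 37994.49; import duty: SGD 2659.61

Let C be the CIF value. C = FCA price + pre-shipment costs + freight + 0.2% × C
C − 0.2% × C = 35415.25 + 162.07 + 2341.18
0.998 × C = 37918.50
C = 37918.50 / 0.998 = 37994.49
Insurance premium = 0.2% × 37994.49 = 75.99
Import duty = 37994.49 × 7% = 2659.61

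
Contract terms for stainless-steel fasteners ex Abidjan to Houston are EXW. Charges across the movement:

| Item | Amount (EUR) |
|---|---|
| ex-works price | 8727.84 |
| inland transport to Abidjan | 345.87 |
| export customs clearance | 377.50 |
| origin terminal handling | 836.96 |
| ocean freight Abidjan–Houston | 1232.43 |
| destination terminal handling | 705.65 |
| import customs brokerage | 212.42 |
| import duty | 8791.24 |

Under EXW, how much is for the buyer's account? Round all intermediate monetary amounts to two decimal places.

EXW: the seller makes goods available at their premises; the buyer bears all onward costs.
Seller's account: goods 8727.84 = 8727.84
Buyer's account: inland to port 345.87 + export clearance 377.50 + origin terminal 836.96 + freight 1232.43 + destination terminal 705.65 + brokerage 212.42 + duty 8791.24 = 12502.07

Buyer's account: EUR 12502.07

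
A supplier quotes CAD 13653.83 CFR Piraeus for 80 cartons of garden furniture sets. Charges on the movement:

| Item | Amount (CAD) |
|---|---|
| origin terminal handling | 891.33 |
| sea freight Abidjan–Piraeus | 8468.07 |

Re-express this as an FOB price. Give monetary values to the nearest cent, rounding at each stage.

Not relevant to the conversion: origin terminal — on the seller under both CFR and FOB; already in the CFR price and stays in the FOB price.
From CFR to FOB, the seller no longer bears: freight.
FOB price = 13653.83 − 8468.07 = 5185.76

FOB price: CAD 5185.76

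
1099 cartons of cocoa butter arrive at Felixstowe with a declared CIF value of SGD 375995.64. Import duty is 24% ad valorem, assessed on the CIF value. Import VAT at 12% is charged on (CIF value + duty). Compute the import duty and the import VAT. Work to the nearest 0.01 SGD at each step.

Import duty: SGD 90238.95; import VAT: SGD 55948.15

Import duty = 375995.64 × 24% = 90238.95
VAT base = CIF + duty = 375995.64 + 90238.95 = 466234.59
Import VAT = 466234.59 × 12% = 55948.15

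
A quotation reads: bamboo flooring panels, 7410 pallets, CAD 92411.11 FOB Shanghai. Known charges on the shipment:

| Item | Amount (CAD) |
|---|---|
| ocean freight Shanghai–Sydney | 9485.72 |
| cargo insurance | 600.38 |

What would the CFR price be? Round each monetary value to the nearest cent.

CFR price: CAD 101896.83

Not relevant to the conversion: insurance — on the buyer under both terms; not part of either seller's price.
From FOB to CFR, the seller additionally bears: freight.
CFR price = 92411.11 + 9485.72 = 101896.83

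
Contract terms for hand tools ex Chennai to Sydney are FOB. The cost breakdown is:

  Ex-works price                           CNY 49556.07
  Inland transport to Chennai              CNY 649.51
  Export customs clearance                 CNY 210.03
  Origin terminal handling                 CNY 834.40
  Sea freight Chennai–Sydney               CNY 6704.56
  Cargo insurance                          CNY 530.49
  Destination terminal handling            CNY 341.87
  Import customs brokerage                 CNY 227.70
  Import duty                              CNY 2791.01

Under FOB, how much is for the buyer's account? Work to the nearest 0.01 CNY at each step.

Buyer's account: CNY 10595.63

FOB: the seller bears costs until goods are on board at the origin port; the buyer bears freight, insurance and all costs thereafter.
Seller's account: goods 49556.07 + inland to port 649.51 + export clearance 210.03 + origin terminal 834.40 = 51250.01
Buyer's account: freight 6704.56 + insurance 530.49 + destination terminal 341.87 + brokerage 227.70 + duty 2791.01 = 10595.63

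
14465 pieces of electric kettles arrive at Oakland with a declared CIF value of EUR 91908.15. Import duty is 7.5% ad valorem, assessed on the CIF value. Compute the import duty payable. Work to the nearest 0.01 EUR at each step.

Import duty: EUR 6893.11

Import duty = 91908.15 × 7.5% = 6893.11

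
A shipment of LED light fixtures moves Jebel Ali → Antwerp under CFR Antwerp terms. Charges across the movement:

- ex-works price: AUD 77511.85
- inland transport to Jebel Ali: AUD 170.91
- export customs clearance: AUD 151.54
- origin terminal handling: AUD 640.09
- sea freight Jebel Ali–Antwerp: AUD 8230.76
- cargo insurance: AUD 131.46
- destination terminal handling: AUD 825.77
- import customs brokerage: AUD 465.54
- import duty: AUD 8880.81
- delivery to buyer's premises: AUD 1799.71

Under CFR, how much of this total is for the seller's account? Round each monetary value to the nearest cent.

CFR: the seller pays costs through ocean freight to the destination port, but not insurance.
Seller's account: goods 77511.85 + inland to port 170.91 + export clearance 151.54 + origin terminal 640.09 + freight 8230.76 = 86705.15
Buyer's account: insurance 131.46 + destination terminal 825.77 + brokerage 465.54 + duty 8880.81 + delivery 1799.71 = 12103.29

Seller's account: AUD 86705.15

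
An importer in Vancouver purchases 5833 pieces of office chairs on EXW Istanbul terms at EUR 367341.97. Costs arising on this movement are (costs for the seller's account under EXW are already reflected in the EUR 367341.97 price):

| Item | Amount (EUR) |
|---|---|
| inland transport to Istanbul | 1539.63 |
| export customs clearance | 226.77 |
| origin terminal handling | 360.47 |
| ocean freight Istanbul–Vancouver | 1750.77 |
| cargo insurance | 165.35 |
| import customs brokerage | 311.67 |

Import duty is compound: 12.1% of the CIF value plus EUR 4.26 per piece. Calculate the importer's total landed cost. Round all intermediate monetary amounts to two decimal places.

EXW: the seller makes goods available at their premises; the buyer bears all onward costs.
CIF value = EXW price + inland to port + export clearance + origin terminal + freight + insurance = 367341.97 + 1539.63 + 226.77 + 360.47 + 1750.77 + 165.35 = 371384.96
Ad valorem component: 371384.96 × 12.1% = 44937.58
Specific component: 5833 × 4.26 = 24848.58
Import duty = 44937.58 + 24848.58 = 69786.16
Buyer bears: inland to port 1539.63 + export clearance 226.77 + origin terminal 360.47 + freight 1750.77 + insurance 165.35 + brokerage 311.67 + duty 69786.16 = 74140.82
Landed cost = invoice 367341.97 + 74140.82 = 441482.79

Total landed cost: EUR 441482.79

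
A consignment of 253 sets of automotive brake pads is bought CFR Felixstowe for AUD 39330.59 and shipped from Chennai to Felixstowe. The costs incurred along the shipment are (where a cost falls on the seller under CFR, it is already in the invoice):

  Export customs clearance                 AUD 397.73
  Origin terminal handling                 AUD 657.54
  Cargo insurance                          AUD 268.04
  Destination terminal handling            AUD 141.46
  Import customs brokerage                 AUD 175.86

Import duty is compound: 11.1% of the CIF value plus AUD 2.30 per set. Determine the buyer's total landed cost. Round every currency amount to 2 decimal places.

CFR: the seller pays costs through ocean freight to the destination port, but not insurance.
Already in the invoice (seller's account under CFR): export clearance, origin terminal — exclude.
CIF value = CFR price + insurance = 39330.59 + 268.04 = 39598.63
Ad valorem component: 39598.63 × 11.1% = 4395.45
Specific component: 253 × 2.30 = 581.90
Import duty = 4395.45 + 581.90 = 4977.35
Buyer bears: insurance 268.04 + destination terminal 141.46 + brokerage 175.86 + duty 4977.35 = 5562.71
Landed cost = invoice 39330.59 + 5562.71 = 44893.30

Total landed cost: AUD 44893.30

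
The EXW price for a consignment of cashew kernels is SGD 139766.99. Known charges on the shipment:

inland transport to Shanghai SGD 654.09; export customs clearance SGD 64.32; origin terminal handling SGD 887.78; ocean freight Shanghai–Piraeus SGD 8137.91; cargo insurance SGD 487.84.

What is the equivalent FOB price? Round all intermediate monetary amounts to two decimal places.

Not relevant to the conversion: freight, insurance — on the buyer under both terms; not part of either seller's price.
From EXW to FOB, the seller additionally bears: inland to port, export clearance, origin terminal.
FOB price = 139766.99 + 654.09 + 64.32 + 887.78 = 141373.18

FOB price: SGD 141373.18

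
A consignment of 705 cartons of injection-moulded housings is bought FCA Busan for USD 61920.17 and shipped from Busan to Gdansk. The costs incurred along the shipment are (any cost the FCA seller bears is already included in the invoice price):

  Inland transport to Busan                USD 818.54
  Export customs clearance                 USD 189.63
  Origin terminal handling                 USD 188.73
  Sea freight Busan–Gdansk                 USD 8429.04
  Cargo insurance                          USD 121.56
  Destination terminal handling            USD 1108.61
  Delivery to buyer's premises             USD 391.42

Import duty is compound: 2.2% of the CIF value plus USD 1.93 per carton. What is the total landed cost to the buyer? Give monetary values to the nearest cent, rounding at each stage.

Total landed cost: USD 75074.69

FCA: the seller delivers export-cleared goods to the carrier; the buyer bears costs from that point.
Already in the invoice (seller's account under FCA): inland to port, export clearance — exclude.
CIF value = FCA price + origin terminal + freight + insurance = 61920.17 + 188.73 + 8429.04 + 121.56 = 70659.50
Ad valorem component: 70659.50 × 2.2% = 1554.51
Specific component: 705 × 1.93 = 1360.65
Import duty = 1554.51 + 1360.65 = 2915.16
Buyer bears: origin terminal 188.73 + freight 8429.04 + insurance 121.56 + destination terminal 1108.61 + delivery 391.42 + duty 2915.16 = 13154.52
Landed cost = invoice 61920.17 + 13154.52 = 75074.69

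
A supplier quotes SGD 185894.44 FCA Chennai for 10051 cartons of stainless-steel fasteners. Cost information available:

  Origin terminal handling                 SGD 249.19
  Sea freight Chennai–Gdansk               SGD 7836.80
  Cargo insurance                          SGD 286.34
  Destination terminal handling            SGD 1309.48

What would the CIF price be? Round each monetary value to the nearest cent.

Not relevant to the conversion: destination terminal — on the buyer under both terms; not part of either seller's price.
From FCA to CIF, the seller additionally bears: origin terminal, freight, insurance.
CIF price = 185894.44 + 249.19 + 7836.80 + 286.34 = 194266.77

CIF price: SGD 194266.77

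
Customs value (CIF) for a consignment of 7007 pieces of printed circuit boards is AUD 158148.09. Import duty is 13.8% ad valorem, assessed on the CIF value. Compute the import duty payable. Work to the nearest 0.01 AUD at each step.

Import duty: AUD 21824.44

Import duty = 158148.09 × 13.8% = 21824.44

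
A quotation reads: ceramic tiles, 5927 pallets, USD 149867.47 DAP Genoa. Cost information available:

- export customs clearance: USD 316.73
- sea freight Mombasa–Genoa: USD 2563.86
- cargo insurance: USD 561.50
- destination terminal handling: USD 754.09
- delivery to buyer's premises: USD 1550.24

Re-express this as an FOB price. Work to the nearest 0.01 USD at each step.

Not relevant to the conversion: export clearance — on the seller under both DAP and FOB; already in the DAP price and stays in the FOB price.
From DAP to FOB, the seller no longer bears: freight, insurance, destination terminal, delivery.
FOB price = 149867.47 − 2563.86 − 561.50 − 754.09 − 1550.24 = 144437.78

FOB price: USD 144437.78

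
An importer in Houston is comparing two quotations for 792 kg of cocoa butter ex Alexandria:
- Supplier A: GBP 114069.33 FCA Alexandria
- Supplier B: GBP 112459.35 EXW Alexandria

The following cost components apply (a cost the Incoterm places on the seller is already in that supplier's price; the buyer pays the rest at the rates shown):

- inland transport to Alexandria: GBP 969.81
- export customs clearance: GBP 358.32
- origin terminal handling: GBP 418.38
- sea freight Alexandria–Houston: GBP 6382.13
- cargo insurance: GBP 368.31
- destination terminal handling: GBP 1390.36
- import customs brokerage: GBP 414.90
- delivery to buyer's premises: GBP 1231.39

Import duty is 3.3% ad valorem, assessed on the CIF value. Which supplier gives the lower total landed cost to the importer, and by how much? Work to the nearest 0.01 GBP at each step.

Supplier A (FCA):
CIF value = FCA price + origin terminal + freight + insurance = 114069.33 + 418.38 + 6382.13 + 368.31 = 121238.15
Import duty = 121238.15 × 3.3% = 4000.86
Buyer bears (A): 418.38 + 6382.13 + 368.31 + 1390.36 + 414.90 + 1231.39 = 10205.47
Landed cost (A) = invoice 114069.33 + 10205.47 + duty 4000.86 = 128275.66
Supplier B (EXW):
CIF value = EXW price + inland to port + export clearance + origin terminal + freight + insurance = 112459.35 + 969.81 + 358.32 + 418.38 + 6382.13 + 368.31 = 120956.30
Import duty = 120956.30 × 3.3% = 3991.56
Buyer bears (B): 969.81 + 358.32 + 418.38 + 6382.13 + 368.31 + 1390.36 + 414.90 + 1231.39 = 11533.60
Landed cost (B) = invoice 112459.35 + 11533.60 + duty 3991.56 = 127984.51
Difference = |128275.66 − 127984.51| = 291.15

Supplier B is cheaper by GBP 291.15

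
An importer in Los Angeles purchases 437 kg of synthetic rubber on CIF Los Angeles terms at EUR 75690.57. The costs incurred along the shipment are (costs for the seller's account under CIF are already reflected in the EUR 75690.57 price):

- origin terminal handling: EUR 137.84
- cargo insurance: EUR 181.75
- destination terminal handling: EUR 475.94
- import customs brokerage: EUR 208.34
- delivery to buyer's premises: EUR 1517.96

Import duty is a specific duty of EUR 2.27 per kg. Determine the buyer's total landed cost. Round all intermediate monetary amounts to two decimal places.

Total landed cost: EUR 78884.80

CIF: the seller pays costs through ocean freight and marine insurance to the destination port.
Already in the invoice (seller's account under CIF): origin terminal, insurance — exclude.
The CIF price already equals the CIF value: 75690.57
Import duty = 437 × 2.27 = 991.99
Buyer bears: destination terminal 475.94 + brokerage 208.34 + delivery 1517.96 + duty 991.99 = 3194.23
Landed cost = invoice 75690.57 + 3194.23 = 78884.80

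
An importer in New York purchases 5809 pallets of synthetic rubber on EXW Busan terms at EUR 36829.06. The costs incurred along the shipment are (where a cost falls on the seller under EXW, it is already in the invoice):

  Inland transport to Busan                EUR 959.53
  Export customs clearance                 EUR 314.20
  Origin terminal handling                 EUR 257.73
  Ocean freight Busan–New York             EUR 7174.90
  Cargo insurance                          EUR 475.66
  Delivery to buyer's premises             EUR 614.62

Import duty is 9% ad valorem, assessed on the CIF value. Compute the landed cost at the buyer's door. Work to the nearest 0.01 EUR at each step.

Total landed cost: EUR 50766.70

EXW: the seller makes goods available at their premises; the buyer bears all onward costs.
CIF value = EXW price + inland to port + export clearance + origin terminal + freight + insurance = 36829.06 + 959.53 + 314.20 + 257.73 + 7174.90 + 475.66 = 46011.08
Import duty = 46011.08 × 9% = 4141.00
Buyer bears: inland to port 959.53 + export clearance 314.20 + origin terminal 257.73 + freight 7174.90 + insurance 475.66 + delivery 614.62 + duty 4141.00 = 13937.64
Landed cost = invoice 36829.06 + 13937.64 = 50766.70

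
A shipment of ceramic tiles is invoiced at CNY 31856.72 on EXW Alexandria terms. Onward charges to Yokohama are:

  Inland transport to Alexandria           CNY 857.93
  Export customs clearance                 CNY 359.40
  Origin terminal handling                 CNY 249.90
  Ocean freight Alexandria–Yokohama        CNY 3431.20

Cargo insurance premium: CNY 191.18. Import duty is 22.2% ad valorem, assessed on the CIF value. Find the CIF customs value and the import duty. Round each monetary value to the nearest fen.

CIF = EXW price + pre-shipment costs + freight + insurance
CIF = 31856.72 + 857.93 + 359.40 + 249.90 + 3431.20 + 191.18 = 36946.33
Import duty = 36946.33 × 22.2% = 8202.09

CIF value: CNY 36946.33; import duty: CNY 8202.09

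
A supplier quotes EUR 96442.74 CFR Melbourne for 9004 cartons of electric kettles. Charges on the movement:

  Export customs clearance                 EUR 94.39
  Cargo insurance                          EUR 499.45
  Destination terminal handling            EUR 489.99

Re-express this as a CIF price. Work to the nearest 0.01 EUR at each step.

CIF price: EUR 96942.19

Not relevant to the conversion: export clearance — on the seller under both CFR and CIF; already in the CFR price and stays in the CIF price. destination terminal — on the buyer under both terms; not part of either seller's price.
From CFR to CIF, the seller additionally bears: insurance.
CIF price = 96442.74 + 499.45 = 96942.19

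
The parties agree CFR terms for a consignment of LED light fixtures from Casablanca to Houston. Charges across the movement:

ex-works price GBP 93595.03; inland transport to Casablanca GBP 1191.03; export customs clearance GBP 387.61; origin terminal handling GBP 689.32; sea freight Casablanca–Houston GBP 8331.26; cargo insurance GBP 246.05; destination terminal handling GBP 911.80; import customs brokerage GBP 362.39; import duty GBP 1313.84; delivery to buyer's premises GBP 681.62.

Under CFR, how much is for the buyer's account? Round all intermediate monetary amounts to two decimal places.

Buyer's account: GBP 3515.70

CFR: the seller pays costs through ocean freight to the destination port, but not insurance.
Seller's account: goods 93595.03 + inland to port 1191.03 + export clearance 387.61 + origin terminal 689.32 + freight 8331.26 = 104194.25
Buyer's account: insurance 246.05 + destination terminal 911.80 + brokerage 362.39 + duty 1313.84 + delivery 681.62 = 3515.70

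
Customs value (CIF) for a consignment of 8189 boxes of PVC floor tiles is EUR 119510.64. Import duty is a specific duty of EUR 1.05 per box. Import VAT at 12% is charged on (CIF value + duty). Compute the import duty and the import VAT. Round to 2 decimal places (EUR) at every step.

Import duty: EUR 8598.45; import VAT: EUR 15373.09

Import duty = 8189 × 1.05 = 8598.45
VAT base = CIF + duty = 119510.64 + 8598.45 = 128109.09
Import VAT = 128109.09 × 12% = 15373.09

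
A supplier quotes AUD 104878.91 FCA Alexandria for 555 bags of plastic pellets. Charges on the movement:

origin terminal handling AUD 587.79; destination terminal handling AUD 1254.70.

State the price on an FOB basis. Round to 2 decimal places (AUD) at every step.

FOB price: AUD 105466.70

Not relevant to the conversion: destination terminal — on the buyer under both terms; not part of either seller's price.
From FCA to FOB, the seller additionally bears: origin terminal.
FOB price = 104878.91 + 587.79 = 105466.70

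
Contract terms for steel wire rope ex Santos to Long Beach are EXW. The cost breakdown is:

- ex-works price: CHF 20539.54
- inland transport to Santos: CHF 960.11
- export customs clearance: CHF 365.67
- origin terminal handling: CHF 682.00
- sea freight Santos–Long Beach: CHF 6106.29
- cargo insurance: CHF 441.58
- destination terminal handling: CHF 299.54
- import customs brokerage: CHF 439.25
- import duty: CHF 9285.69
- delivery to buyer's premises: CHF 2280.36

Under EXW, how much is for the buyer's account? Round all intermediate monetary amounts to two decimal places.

Buyer's account: CHF 20860.49

EXW: the seller makes goods available at their premises; the buyer bears all onward costs.
Seller's account: goods 20539.54 = 20539.54
Buyer's account: inland to port 960.11 + export clearance 365.67 + origin terminal 682.00 + freight 6106.29 + insurance 441.58 + destination terminal 299.54 + brokerage 439.25 + duty 9285.69 + delivery 2280.36 = 20860.49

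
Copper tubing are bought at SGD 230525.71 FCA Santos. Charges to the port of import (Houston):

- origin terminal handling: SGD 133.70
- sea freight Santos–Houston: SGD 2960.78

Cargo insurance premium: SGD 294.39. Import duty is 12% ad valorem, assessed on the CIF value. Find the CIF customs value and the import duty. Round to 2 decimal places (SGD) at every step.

CIF value: SGD 233914.58; import duty: SGD 28069.75

CIF = FCA price + pre-shipment costs + freight + insurance
CIF = 230525.71 + 133.70 + 2960.78 + 294.39 = 233914.58
Import duty = 233914.58 × 12% = 28069.75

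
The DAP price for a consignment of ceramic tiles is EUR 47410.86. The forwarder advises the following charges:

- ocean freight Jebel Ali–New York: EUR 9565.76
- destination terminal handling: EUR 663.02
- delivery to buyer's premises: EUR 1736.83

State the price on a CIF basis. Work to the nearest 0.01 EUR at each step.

Not relevant to the conversion: freight — on the seller under both DAP and CIF; already in the DAP price and stays in the CIF price.
From DAP to CIF, the seller no longer bears: destination terminal, delivery.
CIF price = 47410.86 − 663.02 − 1736.83 = 45011.01

CIF price: EUR 45011.01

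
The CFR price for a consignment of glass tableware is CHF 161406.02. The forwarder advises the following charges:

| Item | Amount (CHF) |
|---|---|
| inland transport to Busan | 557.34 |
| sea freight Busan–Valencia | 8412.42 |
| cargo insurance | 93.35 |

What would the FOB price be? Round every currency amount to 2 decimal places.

FOB price: CHF 152993.60

Not relevant to the conversion: inland to port — on the seller under both CFR and FOB; already in the CFR price and stays in the FOB price. insurance — on the buyer under both terms; not part of either seller's price.
From CFR to FOB, the seller no longer bears: freight.
FOB price = 161406.02 − 8412.42 = 152993.60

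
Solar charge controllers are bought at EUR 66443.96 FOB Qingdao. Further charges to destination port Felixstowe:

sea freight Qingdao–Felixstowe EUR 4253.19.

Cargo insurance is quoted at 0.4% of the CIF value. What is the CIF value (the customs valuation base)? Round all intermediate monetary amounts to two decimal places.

Let C be the CIF value. C = FOB price + freight + 0.4% × C
C − 0.4% × C = 66443.96 + 4253.19
0.996 × C = 70697.15
C = 70697.15 / 0.996 = 70981.07
Insurance premium = 0.4% × 70981.07 = 283.92

CIF value: EUR 70981.07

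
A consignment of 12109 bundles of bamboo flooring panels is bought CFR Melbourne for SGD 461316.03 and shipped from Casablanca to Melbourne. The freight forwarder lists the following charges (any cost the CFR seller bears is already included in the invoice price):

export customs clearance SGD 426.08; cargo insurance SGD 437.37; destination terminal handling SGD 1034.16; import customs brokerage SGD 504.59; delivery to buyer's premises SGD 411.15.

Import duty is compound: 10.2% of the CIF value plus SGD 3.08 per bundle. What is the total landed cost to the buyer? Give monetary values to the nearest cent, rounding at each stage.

Total landed cost: SGD 548097.87

CFR: the seller pays costs through ocean freight to the destination port, but not insurance.
Already in the invoice (seller's account under CFR): export clearance — exclude.
CIF value = CFR price + insurance = 461316.03 + 437.37 = 461753.40
Ad valorem component: 461753.40 × 10.2% = 47098.85
Specific component: 12109 × 3.08 = 37295.72
Import duty = 47098.85 + 37295.72 = 84394.57
Buyer bears: insurance 437.37 + destination terminal 1034.16 + brokerage 504.59 + delivery 411.15 + duty 84394.57 = 86781.84
Landed cost = invoice 461316.03 + 86781.84 = 548097.87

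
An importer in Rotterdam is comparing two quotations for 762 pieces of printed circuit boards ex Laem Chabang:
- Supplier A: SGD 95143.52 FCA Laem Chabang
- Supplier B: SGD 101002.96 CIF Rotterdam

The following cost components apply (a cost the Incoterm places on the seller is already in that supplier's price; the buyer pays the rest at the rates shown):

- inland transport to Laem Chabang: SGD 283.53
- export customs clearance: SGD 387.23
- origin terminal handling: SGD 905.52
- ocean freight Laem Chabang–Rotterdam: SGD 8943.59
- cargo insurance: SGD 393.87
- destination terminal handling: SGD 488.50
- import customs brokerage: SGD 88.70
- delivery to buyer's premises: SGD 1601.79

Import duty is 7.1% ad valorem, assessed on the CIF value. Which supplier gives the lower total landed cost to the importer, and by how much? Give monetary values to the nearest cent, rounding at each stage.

Supplier A (FCA):
CIF value = FCA price + origin terminal + freight + insurance = 95143.52 + 905.52 + 8943.59 + 393.87 = 105386.50
Import duty = 105386.50 × 7.1% = 7482.44
Buyer bears (A): 905.52 + 8943.59 + 393.87 + 488.50 + 88.70 + 1601.79 = 12421.97
Landed cost (A) = invoice 95143.52 + 12421.97 + duty 7482.44 = 115047.93
Supplier B (CIF):
The CIF price already equals the CIF value: 101002.96
Import duty = 101002.96 × 7.1% = 7171.21
Buyer bears (B): 488.50 + 88.70 + 1601.79 = 2178.99
Landed cost (B) = invoice 101002.96 + 2178.99 + duty 7171.21 = 110353.16
Difference = |115047.93 − 110353.16| = 4694.77

Supplier B is cheaper by SGD 4694.77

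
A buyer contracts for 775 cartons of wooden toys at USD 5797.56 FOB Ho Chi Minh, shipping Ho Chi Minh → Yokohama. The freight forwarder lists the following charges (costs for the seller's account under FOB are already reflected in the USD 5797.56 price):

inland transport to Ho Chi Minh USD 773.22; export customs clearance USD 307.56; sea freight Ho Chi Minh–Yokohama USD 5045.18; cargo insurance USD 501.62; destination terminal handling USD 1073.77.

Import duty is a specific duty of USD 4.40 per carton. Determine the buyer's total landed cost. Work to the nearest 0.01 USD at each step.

Total landed cost: USD 15828.13

FOB: the seller bears costs until goods are on board at the origin port; the buyer bears freight, insurance and all costs thereafter.
Already in the invoice (seller's account under FOB): inland to port, export clearance — exclude.
CIF value = FOB price + freight + insurance = 5797.56 + 5045.18 + 501.62 = 11344.36
Import duty = 775 × 4.40 = 3410.00
Buyer bears: freight 5045.18 + insurance 501.62 + destination terminal 1073.77 + duty 3410.00 = 10030.57
Landed cost = invoice 5797.56 + 10030.57 = 15828.13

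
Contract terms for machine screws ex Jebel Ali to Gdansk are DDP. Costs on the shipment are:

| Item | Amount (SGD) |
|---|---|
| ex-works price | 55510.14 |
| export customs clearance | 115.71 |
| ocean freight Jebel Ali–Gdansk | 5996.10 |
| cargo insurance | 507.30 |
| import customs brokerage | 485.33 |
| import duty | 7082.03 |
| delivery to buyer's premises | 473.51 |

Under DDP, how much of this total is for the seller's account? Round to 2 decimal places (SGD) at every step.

Seller's account: SGD 70170.12

DDP: the seller bears all costs including import duty.
Seller's account: goods 55510.14 + export clearance 115.71 + freight 5996.10 + insurance 507.30 + brokerage 485.33 + duty 7082.03 + delivery 473.51 = 70170.12
Buyer's account: 0.00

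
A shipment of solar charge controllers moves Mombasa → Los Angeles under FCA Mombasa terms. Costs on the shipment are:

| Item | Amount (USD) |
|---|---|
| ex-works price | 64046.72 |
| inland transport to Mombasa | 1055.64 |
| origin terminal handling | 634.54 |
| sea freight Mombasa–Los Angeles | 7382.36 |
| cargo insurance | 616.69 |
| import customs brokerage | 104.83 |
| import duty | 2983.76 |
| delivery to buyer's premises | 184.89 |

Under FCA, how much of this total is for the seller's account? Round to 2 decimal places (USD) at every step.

Seller's account: USD 65102.36

FCA: the seller delivers export-cleared goods to the carrier; the buyer bears costs from that point.
Seller's account: goods 64046.72 + inland to port 1055.64 = 65102.36
Buyer's account: origin terminal 634.54 + freight 7382.36 + insurance 616.69 + brokerage 104.83 + duty 2983.76 + delivery 184.89 = 11907.07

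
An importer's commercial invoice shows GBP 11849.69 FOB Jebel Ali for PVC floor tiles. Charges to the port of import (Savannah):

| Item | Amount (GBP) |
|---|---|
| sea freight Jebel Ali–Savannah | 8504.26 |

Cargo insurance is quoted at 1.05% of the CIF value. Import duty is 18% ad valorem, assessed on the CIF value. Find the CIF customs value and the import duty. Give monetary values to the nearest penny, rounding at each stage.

Let C be the CIF value. C = FOB price + freight + 1.05% × C
C − 1.05% × C = 11849.69 + 8504.26
0.9895 × C = 20353.95
C = 20353.95 / 0.9895 = 20569.93
Insurance premium = 1.05% × 20569.93 = 215.98
Import duty = 20569.93 × 18% = 3702.59

CIF value: GBP 20569.93; import duty: GBP 3702.59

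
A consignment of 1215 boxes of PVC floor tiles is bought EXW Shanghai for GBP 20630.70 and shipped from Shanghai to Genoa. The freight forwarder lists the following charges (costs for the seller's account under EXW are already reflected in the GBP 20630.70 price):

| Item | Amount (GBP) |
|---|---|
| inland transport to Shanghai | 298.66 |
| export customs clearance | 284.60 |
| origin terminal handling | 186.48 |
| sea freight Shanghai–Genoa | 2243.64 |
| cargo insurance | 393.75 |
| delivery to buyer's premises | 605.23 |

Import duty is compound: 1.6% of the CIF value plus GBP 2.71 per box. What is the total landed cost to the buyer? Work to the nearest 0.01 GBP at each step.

Total landed cost: GBP 28320.32

EXW: the seller makes goods available at their premises; the buyer bears all onward costs.
CIF value = EXW price + inland to port + export clearance + origin terminal + freight + insurance = 20630.70 + 298.66 + 284.60 + 186.48 + 2243.64 + 393.75 = 24037.83
Ad valorem component: 24037.83 × 1.6% = 384.61
Specific component: 1215 × 2.71 = 3292.65
Import duty = 384.61 + 3292.65 = 3677.26
Buyer bears: inland to port 298.66 + export clearance 284.60 + origin terminal 186.48 + freight 2243.64 + insurance 393.75 + delivery 605.23 + duty 3677.26 = 7689.62
Landed cost = invoice 20630.70 + 7689.62 = 28320.32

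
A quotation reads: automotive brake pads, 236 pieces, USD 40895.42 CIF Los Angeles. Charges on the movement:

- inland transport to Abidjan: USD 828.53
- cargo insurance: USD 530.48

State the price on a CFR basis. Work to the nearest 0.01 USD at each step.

CFR price: USD 40364.94

Not relevant to the conversion: inland to port — on the seller under both CIF and CFR; already in the CIF price and stays in the CFR price.
From CIF to CFR, the seller no longer bears: insurance.
CFR price = 40895.42 − 530.48 = 40364.94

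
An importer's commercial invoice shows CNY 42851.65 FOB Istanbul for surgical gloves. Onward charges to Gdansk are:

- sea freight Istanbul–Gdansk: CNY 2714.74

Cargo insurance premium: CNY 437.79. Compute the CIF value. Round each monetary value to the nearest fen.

CIF value: CNY 46004.18

CIF = FOB price + freight + insurance
CIF = 42851.65 + 2714.74 + 437.79 = 46004.18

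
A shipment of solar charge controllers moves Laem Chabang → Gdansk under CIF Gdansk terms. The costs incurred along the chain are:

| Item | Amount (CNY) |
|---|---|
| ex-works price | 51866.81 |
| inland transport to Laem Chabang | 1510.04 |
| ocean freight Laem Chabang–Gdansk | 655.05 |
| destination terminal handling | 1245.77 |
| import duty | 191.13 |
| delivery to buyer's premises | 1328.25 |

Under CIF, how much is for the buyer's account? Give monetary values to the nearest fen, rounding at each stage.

Buyer's account: CNY 2765.15

CIF: the seller pays costs through ocean freight and marine insurance to the destination port.
Seller's account: goods 51866.81 + inland to port 1510.04 + freight 655.05 = 54031.90
Buyer's account: destination terminal 1245.77 + duty 191.13 + delivery 1328.25 = 2765.15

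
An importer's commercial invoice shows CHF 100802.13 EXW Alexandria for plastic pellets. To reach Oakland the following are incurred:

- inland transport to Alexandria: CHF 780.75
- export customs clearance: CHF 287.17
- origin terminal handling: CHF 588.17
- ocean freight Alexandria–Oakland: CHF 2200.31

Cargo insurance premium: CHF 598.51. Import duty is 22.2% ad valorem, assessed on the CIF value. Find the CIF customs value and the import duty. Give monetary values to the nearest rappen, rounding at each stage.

CIF value: CHF 105257.04; import duty: CHF 23367.06

CIF = EXW price + pre-shipment costs + freight + insurance
CIF = 100802.13 + 780.75 + 287.17 + 588.17 + 2200.31 + 598.51 = 105257.04
Import duty = 105257.04 × 22.2% = 23367.06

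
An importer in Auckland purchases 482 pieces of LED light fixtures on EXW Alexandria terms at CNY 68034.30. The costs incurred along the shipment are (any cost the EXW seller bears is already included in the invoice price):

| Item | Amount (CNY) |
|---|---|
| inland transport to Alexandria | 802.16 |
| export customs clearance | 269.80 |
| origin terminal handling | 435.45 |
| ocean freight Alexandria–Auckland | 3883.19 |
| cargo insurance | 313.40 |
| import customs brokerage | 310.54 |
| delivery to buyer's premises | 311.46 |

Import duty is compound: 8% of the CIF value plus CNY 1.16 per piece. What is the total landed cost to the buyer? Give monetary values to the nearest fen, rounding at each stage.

Total landed cost: CNY 80818.48

EXW: the seller makes goods available at their premises; the buyer bears all onward costs.
CIF value = EXW price + inland to port + export clearance + origin terminal + freight + insurance = 68034.30 + 802.16 + 269.80 + 435.45 + 3883.19 + 313.40 = 73738.30
Ad valorem component: 73738.30 × 8% = 5899.06
Specific component: 482 × 1.16 = 559.12
Import duty = 5899.06 + 559.12 = 6458.18
Buyer bears: inland to port 802.16 + export clearance 269.80 + origin terminal 435.45 + freight 3883.19 + insurance 313.40 + brokerage 310.54 + delivery 311.46 + duty 6458.18 = 12784.18
Landed cost = invoice 68034.30 + 12784.18 = 80818.48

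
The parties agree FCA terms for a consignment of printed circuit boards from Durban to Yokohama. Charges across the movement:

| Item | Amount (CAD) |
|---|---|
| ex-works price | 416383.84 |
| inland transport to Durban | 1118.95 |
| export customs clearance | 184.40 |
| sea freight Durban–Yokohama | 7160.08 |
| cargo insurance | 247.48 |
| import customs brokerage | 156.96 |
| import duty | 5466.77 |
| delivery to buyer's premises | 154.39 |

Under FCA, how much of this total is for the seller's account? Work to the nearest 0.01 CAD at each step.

FCA: the seller delivers export-cleared goods to the carrier; the buyer bears costs from that point.
Seller's account: goods 416383.84 + inland to port 1118.95 + export clearance 184.40 = 417687.19
Buyer's account: freight 7160.08 + insurance 247.48 + brokerage 156.96 + duty 5466.77 + delivery 154.39 = 13185.68

Seller's account: CAD 417687.19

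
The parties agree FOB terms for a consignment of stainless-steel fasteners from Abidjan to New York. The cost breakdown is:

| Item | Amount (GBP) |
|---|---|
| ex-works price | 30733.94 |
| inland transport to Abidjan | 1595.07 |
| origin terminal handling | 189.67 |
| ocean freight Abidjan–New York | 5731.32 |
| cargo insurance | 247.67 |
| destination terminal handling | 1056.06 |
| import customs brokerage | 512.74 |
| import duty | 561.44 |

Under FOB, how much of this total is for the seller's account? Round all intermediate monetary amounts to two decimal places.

Seller's account: GBP 32518.68

FOB: the seller bears costs until goods are on board at the origin port; the buyer bears freight, insurance and all costs thereafter.
Seller's account: goods 30733.94 + inland to port 1595.07 + origin terminal 189.67 = 32518.68
Buyer's account: freight 5731.32 + insurance 247.67 + destination terminal 1056.06 + brokerage 512.74 + duty 561.44 = 8109.23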